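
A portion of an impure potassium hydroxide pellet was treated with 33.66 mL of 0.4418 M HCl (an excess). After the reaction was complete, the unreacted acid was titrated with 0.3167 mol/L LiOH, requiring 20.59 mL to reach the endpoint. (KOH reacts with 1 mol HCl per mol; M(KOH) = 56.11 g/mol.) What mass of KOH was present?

0.469 g

Total n(HCl) added = 0.4418 x 0.03366 = 0.01487 mol.
n(LiOH) used = 0.3167 x 0.02059 = 0.006521 mol, which equals the excess n(HCl).
So n(HCl) consumed by the sample = 0.01487 - 0.006521 = 0.008350 mol.
n(KOH) = 0.008350 / 1 = 0.008350 mol.
mass = 0.008350 mol x 56.11 g/mol = 0.469 g.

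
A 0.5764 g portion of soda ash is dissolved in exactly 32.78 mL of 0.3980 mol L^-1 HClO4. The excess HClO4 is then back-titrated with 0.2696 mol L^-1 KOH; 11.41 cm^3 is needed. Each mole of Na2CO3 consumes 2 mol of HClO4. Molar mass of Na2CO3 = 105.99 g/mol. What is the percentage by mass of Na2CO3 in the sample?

Total n(HClO4) added = 0.3980 x 0.03278 = 0.01305 mol.
n(KOH) used = 0.2696 x 0.01141 = 0.003076 mol, which equals the excess n(HClO4).
So n(HClO4) consumed by the sample = 0.01305 - 0.003076 = 0.009970 mol.
n(Na2CO3) = 0.009970 / 2 = 0.004985 mol.
mass Na2CO3 = 0.004985 x 105.99 = 0.5284 g, so %Na2CO3 = 0.5284/0.5764 x 100 = 91.7%.

91.7%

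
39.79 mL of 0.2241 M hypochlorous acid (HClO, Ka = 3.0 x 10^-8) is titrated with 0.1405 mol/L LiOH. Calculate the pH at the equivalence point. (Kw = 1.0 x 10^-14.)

n(HClO) = 0.2241 x 0.03979 = 0.008917 mol; V(LiOH) at equivalence = 0.008917/0.1405 = 0.06347 L.
At equivalence all the acid is converted to ClO-; total volume = 0.03979 + 0.06347 = 0.1033 L, so [ClO-] = 0.008917/0.1033 = 0.08636 M.
Kb = Kw/Ka = 1.0e-14 / 3.0 x 10^-8 = 3.33e-7.
[OH^-] = sqrt(Kb x [ClO-]) = sqrt(3.33e-7 x 0.08636) = 0.000170 M.
pOH = 3.77, so pH = 14.00 - 3.77 = 10.23.

10.23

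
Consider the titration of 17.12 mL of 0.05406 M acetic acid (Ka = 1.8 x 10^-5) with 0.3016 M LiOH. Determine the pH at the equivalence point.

n(CH3COOH) = 0.05406 x 0.01712 = 0.0009255 mol; V(LiOH) at equivalence = 0.0009255/0.3016 = 0.003069 L.
At equivalence all the acid is converted to CH3COO-; total volume = 0.01712 + 0.003069 = 0.02019 L, so [CH3COO-] = 0.0009255/0.02019 = 0.04584 M.
Kb = Kw/Ka = 1.0e-14 / 1.8 x 10^-5 = 5.56e-10.
[OH^-] = sqrt(Kb x [CH3COO-]) = sqrt(5.56e-10 x 0.04584) = 5.05e-6 M.
pOH = 5.30, so pH = 14.00 - 5.30 = 8.70.

8.70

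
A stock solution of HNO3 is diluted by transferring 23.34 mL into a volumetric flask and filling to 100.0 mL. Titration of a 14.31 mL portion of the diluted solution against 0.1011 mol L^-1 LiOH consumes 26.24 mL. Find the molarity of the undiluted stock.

0.794 M

n(LiOH) = 0.1011 x 0.02624 = 0.002653 mol.
n(HNO3) in the aliquot = 0.002653 mol.
[diluted HNO3] = 0.002653 / 0.01431 = 0.1854 M.
Dilution factor = 100.0/23.34 = 4.284, so [stock] = 0.1854 x 4.284 = 0.794 M.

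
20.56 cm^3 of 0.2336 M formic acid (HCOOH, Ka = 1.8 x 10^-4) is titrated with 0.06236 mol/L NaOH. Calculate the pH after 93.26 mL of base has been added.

11.95

n(acid) = 0.2336 x 0.02056 = 0.004803 mol; n(NaOH) added = 0.06236 x 0.09326 = 0.005816 mol.
Base is in excess by 0.005816 - 0.004803 = 0.001013 mol in a total volume of 0.1138 L.
[OH^-] = 0.001013/0.1138 = 0.008899 M, so pOH = 2.05 and pH = 14.00 - 2.05 = 11.95.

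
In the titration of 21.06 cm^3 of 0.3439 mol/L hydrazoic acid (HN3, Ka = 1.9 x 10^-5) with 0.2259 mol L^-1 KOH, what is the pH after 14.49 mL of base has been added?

Initial n(HN3) = 0.3439 x 0.02106 = 0.007243 mol.
n(KOH) added = 0.2259 x 0.01449 = 0.003273 mol, converting that many moles of HN3 to N3-.
Remaining n(HN3) = 0.003969 mol; n(N3-) = 0.003273 mol.
By Henderson-Hasselbalch, pH = pKa + log([A^-]/[HA]) = 4.72 + log(0.003273/0.003969) = 4.72 + (-0.08) = 4.64.

4.64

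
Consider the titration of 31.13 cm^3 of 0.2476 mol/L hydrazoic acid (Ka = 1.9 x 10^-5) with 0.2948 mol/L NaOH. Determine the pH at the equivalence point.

8.93

n(HN3) = 0.2476 x 0.03113 = 0.007708 mol; V(NaOH) at equivalence = 0.007708/0.2948 = 0.02615 L.
At equivalence all the acid is converted to N3-; total volume = 0.03113 + 0.02615 = 0.05728 L, so [N3-] = 0.007708/0.05728 = 0.1346 M.
Kb = Kw/Ka = 1.0e-14 / 1.9 x 10^-5 = 5.26e-10.
[OH^-] = sqrt(Kb x [N3-]) = sqrt(5.26e-10 x 0.1346) = 8.42e-6 M.
pOH = 5.07, so pH = 14.00 - 5.07 = 8.93.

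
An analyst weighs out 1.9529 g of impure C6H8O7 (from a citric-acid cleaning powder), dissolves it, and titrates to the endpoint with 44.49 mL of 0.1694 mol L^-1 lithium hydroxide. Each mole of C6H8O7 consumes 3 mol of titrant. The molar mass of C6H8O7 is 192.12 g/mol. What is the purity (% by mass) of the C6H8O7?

24.7%

n(LiOH) = 0.1694 x 0.04449 = 0.007537 mol.
n(C6H8O7) = 0.007537 / 3 = 0.002512 mol.
mass of C6H8O7 = 0.002512 x 192.12 = 0.4826 g.
% purity = 0.4826 / 1.9529 x 100 = 24.7%.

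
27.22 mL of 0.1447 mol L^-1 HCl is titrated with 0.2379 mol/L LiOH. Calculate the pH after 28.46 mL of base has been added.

12.71

n(acid) = 0.1447 x 0.02722 = 0.003939 mol; n(LiOH) added = 0.2379 x 0.02846 = 0.006771 mol.
Base is in excess by 0.006771 - 0.003939 = 0.002832 mol in a total volume of 0.05568 L.
[OH^-] = 0.002832/0.05568 = 0.05086 M, so pOH = 1.29 and pH = 14.00 - 1.29 = 12.71.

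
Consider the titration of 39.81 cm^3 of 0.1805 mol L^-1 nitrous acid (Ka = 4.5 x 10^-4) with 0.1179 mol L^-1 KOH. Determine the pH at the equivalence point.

n(HNO2) = 0.1805 x 0.03981 = 0.007186 mol; V(KOH) at equivalence = 0.007186/0.1179 = 0.06095 L.
At equivalence all the acid is converted to NO2-; total volume = 0.03981 + 0.06095 = 0.1008 L, so [NO2-] = 0.007186/0.1008 = 0.07132 M.
Kb = Kw/Ka = 1.0e-14 / 4.5 x 10^-4 = 2.22e-11.
[OH^-] = sqrt(Kb x [NO2-]) = sqrt(2.22e-11 x 0.07132) = 1.26e-6 M.
pOH = 5.90, so pH = 14.00 - 5.90 = 8.10.

8.10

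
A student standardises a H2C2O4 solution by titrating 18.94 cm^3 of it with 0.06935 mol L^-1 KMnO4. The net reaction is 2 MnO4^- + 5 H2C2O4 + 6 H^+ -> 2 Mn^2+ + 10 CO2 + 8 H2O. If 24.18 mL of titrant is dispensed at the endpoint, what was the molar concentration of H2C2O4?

n(KMnO4) = 0.06935 x 0.02418 = 0.001677 mol.
From the balanced equation, 2 mol KMnO4 reacts with 5 mol H2C2O4, so n(H2C2O4) = 0.001677 x 5/2 = 0.004192 mol.
[H2C2O4] = 0.004192 / 0.01894 L = 0.221 M.

0.221 M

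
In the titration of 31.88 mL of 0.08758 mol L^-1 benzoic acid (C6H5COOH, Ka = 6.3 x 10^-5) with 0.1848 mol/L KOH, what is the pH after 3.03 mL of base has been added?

3.60

Initial n(C6H5COOH) = 0.08758 x 0.03188 = 0.002792 mol.
n(KOH) added = 0.1848 x 0.003030 = 0.0005599 mol, converting that many moles of C6H5COOH to C6H5COO-.
Remaining n(C6H5COOH) = 0.002232 mol; n(C6H5COO-) = 0.0005599 mol.
By Henderson-Hasselbalch, pH = pKa + log([A^-]/[HA]) = 4.20 + log(0.0005599/0.002232) = 4.20 + (-0.60) = 3.60.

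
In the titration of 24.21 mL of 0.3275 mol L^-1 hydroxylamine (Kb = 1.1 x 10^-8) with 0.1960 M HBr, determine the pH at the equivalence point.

3.48

n(NH2OH) = 0.3275 x 0.02421 = 0.007929 mol; V(HBr) at equivalence = 0.007929/0.1960 = 0.04045 L.
At equivalence the base is fully converted to NH3OH+; total volume = 0.06466 L, so [NH3OH+] = 0.007929/0.06466 = 0.1226 M.
Ka(NH3OH+) = Kw/Kb = 1.0e-14 / 1.1 x 10^-8 = 9.09e-7.
[H^+] = sqrt(Ka x [NH3OH+]) = sqrt(9.09e-7 x 0.1226) = 0.000334 M.
pH = -log(0.000334) = 3.48.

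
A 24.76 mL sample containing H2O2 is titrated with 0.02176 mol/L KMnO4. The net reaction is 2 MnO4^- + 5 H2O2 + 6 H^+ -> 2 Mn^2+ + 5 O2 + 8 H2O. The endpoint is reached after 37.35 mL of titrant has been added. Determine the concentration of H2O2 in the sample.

n(KMnO4) = 0.02176 x 0.03735 = 0.0008127 mol.
From the balanced equation, 2 mol KMnO4 reacts with 5 mol H2O2, so n(H2O2) = 0.0008127 x 5/2 = 0.002032 mol.
[H2O2] = 0.002032 / 0.02476 L = 0.0821 M.

0.0821 M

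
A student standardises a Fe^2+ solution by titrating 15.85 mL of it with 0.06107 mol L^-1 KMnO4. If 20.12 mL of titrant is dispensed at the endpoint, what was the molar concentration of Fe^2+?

0.388 M

n(KMnO4) = 0.06107 x 0.02012 = 0.001229 mol.
From the balanced equation, 1 mol KMnO4 reacts with 5 mol Fe^2+, so n(Fe^2+) = 0.001229 x 5/1 = 0.006144 mol.
[Fe^2+] = 0.006144 / 0.01585 L = 0.388 M.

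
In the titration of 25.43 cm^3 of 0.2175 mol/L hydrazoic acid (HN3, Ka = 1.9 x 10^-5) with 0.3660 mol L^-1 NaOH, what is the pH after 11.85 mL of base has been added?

5.28

Initial n(HN3) = 0.2175 x 0.02543 = 0.005531 mol.
n(NaOH) added = 0.3660 x 0.01185 = 0.004337 mol, converting that many moles of HN3 to N3-.
Remaining n(HN3) = 0.001194 mol; n(N3-) = 0.004337 mol.
By Henderson-Hasselbalch, pH = pKa + log([A^-]/[HA]) = 4.72 + log(0.004337/0.001194) = 4.72 + (+0.56) = 5.28.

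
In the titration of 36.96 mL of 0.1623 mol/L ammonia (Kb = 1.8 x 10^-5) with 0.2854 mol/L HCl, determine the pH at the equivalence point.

n(NH3) = 0.1623 x 0.03696 = 0.005999 mol; V(HCl) at equivalence = 0.005999/0.2854 = 0.02102 L.
At equivalence the base is fully converted to NH4+; total volume = 0.05798 L, so [NH4+] = 0.005999/0.05798 = 0.1035 M.
Ka(NH4+) = Kw/Kb = 1.0e-14 / 1.8 x 10^-5 = 5.56e-10.
[H^+] = sqrt(Ka x [NH4+]) = sqrt(5.56e-10 x 0.1035) = 7.58e-6 M.
pH = -log(7.58e-6) = 5.12.

5.12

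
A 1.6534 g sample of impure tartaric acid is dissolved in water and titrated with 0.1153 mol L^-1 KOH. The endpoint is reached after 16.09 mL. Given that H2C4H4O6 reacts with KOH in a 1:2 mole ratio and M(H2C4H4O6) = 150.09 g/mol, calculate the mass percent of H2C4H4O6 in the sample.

n(KOH) = 0.1153 x 0.01609 = 0.001855 mol.
n(H2C4H4O6) = 0.001855 / 2 = 0.0009276 mol.
mass of H2C4H4O6 = 0.0009276 x 150.09 = 0.1392 g.
% purity = 0.1392 / 1.6534 x 100 = 8.42%.

8.42%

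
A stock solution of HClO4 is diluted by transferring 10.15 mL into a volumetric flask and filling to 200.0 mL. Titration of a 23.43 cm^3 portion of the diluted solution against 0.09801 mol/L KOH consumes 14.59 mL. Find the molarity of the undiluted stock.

n(KOH) = 0.09801 x 0.01459 = 0.001430 mol.
n(HClO4) in the aliquot = 0.001430 mol.
[diluted HClO4] = 0.001430 / 0.02343 = 0.06103 M.
Dilution factor = 200.0/10.15 = 19.70, so [stock] = 0.06103 x 19.70 = 1.20 M.

1.20 M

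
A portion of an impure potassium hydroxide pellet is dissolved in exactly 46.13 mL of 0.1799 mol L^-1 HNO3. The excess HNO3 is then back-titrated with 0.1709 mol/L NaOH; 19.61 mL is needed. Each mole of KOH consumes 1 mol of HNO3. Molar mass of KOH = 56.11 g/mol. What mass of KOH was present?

Total n(HNO3) added = 0.1799 x 0.04613 = 0.008299 mol.
n(NaOH) used = 0.1709 x 0.01961 = 0.003351 mol, which equals the excess n(HNO3).
So n(HNO3) consumed by the sample = 0.008299 - 0.003351 = 0.004947 mol.
n(KOH) = 0.004947 / 1 = 0.004947 mol.
mass = 0.004947 mol x 56.11 g/mol = 0.278 g.

0.278 g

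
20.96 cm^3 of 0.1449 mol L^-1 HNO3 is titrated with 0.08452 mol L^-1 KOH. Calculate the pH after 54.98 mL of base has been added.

12.33

n(acid) = 0.1449 x 0.02096 = 0.003037 mol; n(KOH) added = 0.08452 x 0.05498 = 0.004647 mol.
Base is in excess by 0.004647 - 0.003037 = 0.001610 mol in a total volume of 0.07594 L.
[OH^-] = 0.001610/0.07594 = 0.02120 M, so pOH = 1.67 and pH = 14.00 - 1.67 = 12.33.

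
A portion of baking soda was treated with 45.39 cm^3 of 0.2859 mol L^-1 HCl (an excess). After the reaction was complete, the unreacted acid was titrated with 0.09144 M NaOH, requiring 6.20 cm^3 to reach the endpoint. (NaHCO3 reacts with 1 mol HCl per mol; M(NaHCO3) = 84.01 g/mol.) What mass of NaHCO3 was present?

1.04 g

Total n(HCl) added = 0.2859 x 0.04539 = 0.01298 mol.
n(NaOH) used = 0.09144 x 0.006200 = 0.0005669 mol, which equals the excess n(HCl).
So n(HCl) consumed by the sample = 0.01298 - 0.0005669 = 0.01241 mol.
n(NaHCO3) = 0.01241 / 1 = 0.01241 mol.
mass = 0.01241 mol x 84.01 g/mol = 1.04 g.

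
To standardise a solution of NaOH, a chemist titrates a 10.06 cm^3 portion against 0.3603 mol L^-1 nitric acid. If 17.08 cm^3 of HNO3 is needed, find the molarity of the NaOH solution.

0.612 M

n(HNO3) delivered = 0.3603 x 0.01708 = 0.006154 mol.
For a 1:1 reaction, n(NaOH) = 0.006154 mol.
[NaOH] = 0.006154 mol / 0.01006 L = 0.612 M.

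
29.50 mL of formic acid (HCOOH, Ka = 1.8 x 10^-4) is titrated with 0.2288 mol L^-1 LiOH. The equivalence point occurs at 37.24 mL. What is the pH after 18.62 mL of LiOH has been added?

3.74

18.62 mL is exactly half the equivalence volume (37.24/2), i.e. the half-equivalence point.
There, n(HA) = n(A^-), so pH = pKa = -log(1.8 x 10^-4) = 3.74.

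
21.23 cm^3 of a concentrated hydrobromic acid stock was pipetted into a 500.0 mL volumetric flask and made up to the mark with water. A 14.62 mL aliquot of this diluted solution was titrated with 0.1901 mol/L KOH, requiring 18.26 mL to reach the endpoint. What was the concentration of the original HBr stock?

5.59 M

n(KOH) = 0.1901 x 0.01826 = 0.003471 mol.
n(HBr) in the aliquot = 0.003471 mol.
[diluted HBr] = 0.003471 / 0.01462 = 0.2374 M.
Dilution factor = 500.0/21.23 = 23.55, so [stock] = 0.2374 x 23.55 = 5.59 M.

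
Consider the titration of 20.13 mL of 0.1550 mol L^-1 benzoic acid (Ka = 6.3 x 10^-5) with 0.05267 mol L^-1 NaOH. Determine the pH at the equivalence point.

8.40

n(C6H5COOH) = 0.1550 x 0.02013 = 0.003120 mol; V(NaOH) at equivalence = 0.003120/0.05267 = 0.05924 L.
At equivalence all the acid is converted to C6H5COO-; total volume = 0.02013 + 0.05924 = 0.07937 L, so [C6H5COO-] = 0.003120/0.07937 = 0.03931 M.
Kb = Kw/Ka = 1.0e-14 / 6.3 x 10^-5 = 1.59e-10.
[OH^-] = sqrt(Kb x [C6H5COO-]) = sqrt(1.59e-10 x 0.03931) = 2.50e-6 M.
pOH = 5.60, so pH = 14.00 - 5.60 = 8.40.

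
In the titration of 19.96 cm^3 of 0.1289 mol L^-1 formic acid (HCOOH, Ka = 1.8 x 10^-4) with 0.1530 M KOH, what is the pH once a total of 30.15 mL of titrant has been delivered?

n(acid) = 0.1289 x 0.01996 = 0.002573 mol; n(KOH) added = 0.1530 x 0.03015 = 0.004613 mol.
Base is in excess by 0.004613 - 0.002573 = 0.002040 mol in a total volume of 0.05011 L.
[OH^-] = 0.002040/0.05011 = 0.04071 M, so pOH = 1.39 and pH = 14.00 - 1.39 = 12.61.

12.61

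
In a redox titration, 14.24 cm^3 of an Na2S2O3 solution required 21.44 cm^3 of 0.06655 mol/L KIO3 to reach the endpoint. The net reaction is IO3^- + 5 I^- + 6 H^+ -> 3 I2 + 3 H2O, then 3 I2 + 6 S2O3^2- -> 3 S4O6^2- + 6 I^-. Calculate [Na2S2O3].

0.601 M

n(KIO3) = 0.06655 x 0.02144 = 0.001427 mol.
From the balanced equation, 1 mol KIO3 reacts with 6 mol Na2S2O3, so n(Na2S2O3) = 0.001427 x 6/1 = 0.008561 mol.
[Na2S2O3] = 0.008561 / 0.01424 L = 0.601 M.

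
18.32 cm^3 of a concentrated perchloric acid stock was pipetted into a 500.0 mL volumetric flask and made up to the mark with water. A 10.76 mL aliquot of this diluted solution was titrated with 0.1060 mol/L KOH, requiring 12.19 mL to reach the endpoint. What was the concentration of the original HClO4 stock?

3.28 M

n(KOH) = 0.1060 x 0.01219 = 0.001292 mol.
n(HClO4) in the aliquot = 0.001292 mol.
[diluted HClO4] = 0.001292 / 0.01076 = 0.1201 M.
Dilution factor = 500.0/18.32 = 27.29, so [stock] = 0.1201 x 27.29 = 3.28 M.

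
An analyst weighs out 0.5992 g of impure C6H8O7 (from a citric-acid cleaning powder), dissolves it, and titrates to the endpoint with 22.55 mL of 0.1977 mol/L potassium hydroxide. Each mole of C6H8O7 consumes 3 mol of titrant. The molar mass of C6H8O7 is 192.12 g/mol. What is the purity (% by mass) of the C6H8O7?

n(KOH) = 0.1977 x 0.02255 = 0.004458 mol.
n(C6H8O7) = 0.004458 / 3 = 0.001486 mol.
mass of C6H8O7 = 0.001486 x 192.12 = 0.2855 g.
% purity = 0.2855 / 0.5992 x 100 = 47.6%.

47.6%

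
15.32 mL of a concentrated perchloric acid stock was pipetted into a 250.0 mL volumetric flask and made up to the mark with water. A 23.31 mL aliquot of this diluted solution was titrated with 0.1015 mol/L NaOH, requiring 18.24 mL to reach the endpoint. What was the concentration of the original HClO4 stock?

1.30 M

n(NaOH) = 0.1015 x 0.01824 = 0.001851 mol.
n(HClO4) in the aliquot = 0.001851 mol.
[diluted HClO4] = 0.001851 / 0.02331 = 0.07942 M.
Dilution factor = 250.0/15.32 = 16.32, so [stock] = 0.07942 x 16.32 = 1.30 M.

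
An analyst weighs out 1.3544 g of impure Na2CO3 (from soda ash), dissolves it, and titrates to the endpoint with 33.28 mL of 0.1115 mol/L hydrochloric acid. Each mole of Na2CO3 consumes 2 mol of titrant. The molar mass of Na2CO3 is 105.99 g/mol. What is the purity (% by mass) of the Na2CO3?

14.5%

n(HCl) = 0.1115 x 0.03328 = 0.003711 mol.
n(Na2CO3) = 0.003711 / 2 = 0.001855 mol.
mass of Na2CO3 = 0.001855 x 105.99 = 0.1966 g.
% purity = 0.1966 / 1.3544 x 100 = 14.5%.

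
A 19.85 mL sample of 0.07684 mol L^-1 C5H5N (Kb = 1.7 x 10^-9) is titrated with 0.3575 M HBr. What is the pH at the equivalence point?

n(C5H5N) = 0.07684 x 0.01985 = 0.001525 mol; V(HBr) at equivalence = 0.001525/0.3575 = 0.004267 L.
At equivalence the base is fully converted to C5H5NH+; total volume = 0.02412 L, so [C5H5NH+] = 0.001525/0.02412 = 0.06325 M.
Ka(C5H5NH+) = Kw/Kb = 1.0e-14 / 1.7 x 10^-9 = 5.88e-6.
[H^+] = sqrt(Ka x [C5H5NH+]) = sqrt(5.88e-6 x 0.06325) = 0.000610 M.
pH = -log(0.000610) = 3.21.

3.21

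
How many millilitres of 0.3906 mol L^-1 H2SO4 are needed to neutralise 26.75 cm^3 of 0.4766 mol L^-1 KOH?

n(KOH) = 0.4766 mol/L x 0.02675 L = 0.01275 mol.
The neutralisation is 2 KOH : 1 H2SO4, so n(H2SO4) = 0.01275 x 1/2 = 0.006375 mol.
V(H2SO4) = 0.006375 / 0.3906 = 0.01632 L = 16.3 mL.

16.3 mL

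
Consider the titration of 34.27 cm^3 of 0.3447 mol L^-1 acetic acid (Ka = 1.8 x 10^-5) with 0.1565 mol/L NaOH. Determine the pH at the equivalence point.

n(CH3COOH) = 0.3447 x 0.03427 = 0.01181 mol; V(NaOH) at equivalence = 0.01181/0.1565 = 0.07548 L.
At equivalence all the acid is converted to CH3COO-; total volume = 0.03427 + 0.07548 = 0.1098 L, so [CH3COO-] = 0.01181/0.1098 = 0.1076 M.
Kb = Kw/Ka = 1.0e-14 / 1.8 x 10^-5 = 5.56e-10.
[OH^-] = sqrt(Kb x [CH3COO-]) = sqrt(5.56e-10 x 0.1076) = 7.73e-6 M.
pOH = 5.11, so pH = 14.00 - 5.11 = 8.89.

8.89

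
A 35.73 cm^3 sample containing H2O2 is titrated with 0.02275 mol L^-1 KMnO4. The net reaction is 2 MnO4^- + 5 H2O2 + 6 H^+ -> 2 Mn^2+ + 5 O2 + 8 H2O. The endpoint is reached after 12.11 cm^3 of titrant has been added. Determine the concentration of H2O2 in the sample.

0.0193 M

n(KMnO4) = 0.02275 x 0.01211 = 0.0002755 mol.
From the balanced equation, 2 mol KMnO4 reacts with 5 mol H2O2, so n(H2O2) = 0.0002755 x 5/2 = 0.0006888 mol.
[H2O2] = 0.0006888 / 0.03573 L = 0.0193 M.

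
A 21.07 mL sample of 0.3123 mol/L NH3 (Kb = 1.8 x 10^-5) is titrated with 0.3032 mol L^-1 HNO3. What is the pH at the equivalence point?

5.03

n(NH3) = 0.3123 x 0.02107 = 0.006580 mol; V(HNO3) at equivalence = 0.006580/0.3032 = 0.02170 L.
At equivalence the base is fully converted to NH4+; total volume = 0.04277 L, so [NH4+] = 0.006580/0.04277 = 0.1538 M.
Ka(NH4+) = Kw/Kb = 1.0e-14 / 1.8 x 10^-5 = 5.56e-10.
[H^+] = sqrt(Ka x [NH4+]) = sqrt(5.56e-10 x 0.1538) = 9.24e-6 M.
pH = -log(9.24e-6) = 5.03.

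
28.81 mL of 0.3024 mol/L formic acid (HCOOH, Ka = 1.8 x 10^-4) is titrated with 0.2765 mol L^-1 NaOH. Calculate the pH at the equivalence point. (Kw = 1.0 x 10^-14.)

8.45

n(HCOOH) = 0.3024 x 0.02881 = 0.008712 mol; V(NaOH) at equivalence = 0.008712/0.2765 = 0.03151 L.
At equivalence all the acid is converted to HCOO-; total volume = 0.02881 + 0.03151 = 0.06032 L, so [HCOO-] = 0.008712/0.06032 = 0.1444 M.
Kb = Kw/Ka = 1.0e-14 / 1.8 x 10^-4 = 5.56e-11.
[OH^-] = sqrt(Kb x [HCOO-]) = sqrt(5.56e-11 x 0.1444) = 2.83e-6 M.
pOH = 5.55, so pH = 14.00 - 5.55 = 8.45.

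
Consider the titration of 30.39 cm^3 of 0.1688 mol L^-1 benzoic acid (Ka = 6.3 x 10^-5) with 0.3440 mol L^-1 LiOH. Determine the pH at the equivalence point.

8.63

n(C6H5COOH) = 0.1688 x 0.03039 = 0.005130 mol; V(LiOH) at equivalence = 0.005130/0.3440 = 0.01491 L.
At equivalence all the acid is converted to C6H5COO-; total volume = 0.03039 + 0.01491 = 0.04530 L, so [C6H5COO-] = 0.005130/0.04530 = 0.1132 M.
Kb = Kw/Ka = 1.0e-14 / 6.3 x 10^-5 = 1.59e-10.
[OH^-] = sqrt(Kb x [C6H5COO-]) = sqrt(1.59e-10 x 0.1132) = 4.24e-6 M.
pOH = 5.37, so pH = 14.00 - 5.37 = 8.63.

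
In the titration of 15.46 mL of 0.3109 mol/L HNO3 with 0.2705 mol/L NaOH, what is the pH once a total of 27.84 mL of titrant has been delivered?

12.80

n(acid) = 0.3109 x 0.01546 = 0.004807 mol; n(NaOH) added = 0.2705 x 0.02784 = 0.007531 mol.
Base is in excess by 0.007531 - 0.004807 = 0.002724 mol in a total volume of 0.04330 L.
[OH^-] = 0.002724/0.04330 = 0.06291 M, so pOH = 1.20 and pH = 14.00 - 1.20 = 12.80.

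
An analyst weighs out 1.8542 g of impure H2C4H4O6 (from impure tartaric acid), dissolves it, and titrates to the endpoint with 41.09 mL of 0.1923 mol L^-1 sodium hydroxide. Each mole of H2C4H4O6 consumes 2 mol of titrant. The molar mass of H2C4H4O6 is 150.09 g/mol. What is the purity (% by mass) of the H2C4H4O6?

n(NaOH) = 0.1923 x 0.04109 = 0.007902 mol.
n(H2C4H4O6) = 0.007902 / 2 = 0.003951 mol.
mass of H2C4H4O6 = 0.003951 x 150.09 = 0.5930 g.
% purity = 0.5930 / 1.8542 x 100 = 32.0%.

32.0%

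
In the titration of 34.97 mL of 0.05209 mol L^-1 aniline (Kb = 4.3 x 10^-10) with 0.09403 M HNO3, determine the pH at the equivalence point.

3.05

n(C6H5NH2) = 0.05209 x 0.03497 = 0.001822 mol; V(HNO3) at equivalence = 0.001822/0.09403 = 0.01937 L.
At equivalence the base is fully converted to C6H5NH3+; total volume = 0.05434 L, so [C6H5NH3+] = 0.001822/0.05434 = 0.03352 M.
Ka(C6H5NH3+) = Kw/Kb = 1.0e-14 / 4.3 x 10^-10 = 2.33e-5.
[H^+] = sqrt(Ka x [C6H5NH3+]) = sqrt(2.33e-5 x 0.03352) = 0.000883 M.
pH = -log(0.000883) = 3.05.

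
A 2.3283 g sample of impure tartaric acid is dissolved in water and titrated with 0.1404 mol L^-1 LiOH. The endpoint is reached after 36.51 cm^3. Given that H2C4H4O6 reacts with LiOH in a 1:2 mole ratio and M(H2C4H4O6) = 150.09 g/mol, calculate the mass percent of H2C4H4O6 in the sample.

n(LiOH) = 0.1404 x 0.03651 = 0.005126 mol.
n(H2C4H4O6) = 0.005126 / 2 = 0.002563 mol.
mass of H2C4H4O6 = 0.002563 x 150.09 = 0.3847 g.
% purity = 0.3847 / 2.3283 x 100 = 16.5%.

16.5%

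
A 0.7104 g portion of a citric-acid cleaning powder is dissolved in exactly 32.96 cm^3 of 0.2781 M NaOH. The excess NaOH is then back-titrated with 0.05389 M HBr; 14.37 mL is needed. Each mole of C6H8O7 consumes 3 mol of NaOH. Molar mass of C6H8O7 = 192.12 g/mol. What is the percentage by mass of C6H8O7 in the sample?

Total n(NaOH) added = 0.2781 x 0.03296 = 0.009166 mol.
n(HBr) used = 0.05389 x 0.01437 = 0.0007744 mol, which equals the excess n(NaOH).
So n(NaOH) consumed by the sample = 0.009166 - 0.0007744 = 0.008392 mol.
n(C6H8O7) = 0.008392 / 3 = 0.002797 mol.
mass C6H8O7 = 0.002797 x 192.12 = 0.5374 g, so %C6H8O7 = 0.5374/0.7104 x 100 = 75.6%.

75.6%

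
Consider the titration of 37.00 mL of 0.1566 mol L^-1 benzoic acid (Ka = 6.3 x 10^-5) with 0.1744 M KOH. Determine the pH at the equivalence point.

8.56

n(C6H5COOH) = 0.1566 x 0.03700 = 0.005794 mol; V(KOH) at equivalence = 0.005794/0.1744 = 0.03322 L.
At equivalence all the acid is converted to C6H5COO-; total volume = 0.03700 + 0.03322 = 0.07022 L, so [C6H5COO-] = 0.005794/0.07022 = 0.08251 M.
Kb = Kw/Ka = 1.0e-14 / 6.3 x 10^-5 = 1.59e-10.
[OH^-] = sqrt(Kb x [C6H5COO-]) = sqrt(1.59e-10 x 0.08251) = 3.62e-6 M.
pOH = 5.44, so pH = 14.00 - 5.44 = 8.56.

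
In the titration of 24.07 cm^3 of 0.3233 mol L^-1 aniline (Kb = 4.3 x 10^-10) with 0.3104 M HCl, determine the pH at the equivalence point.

2.72

n(C6H5NH2) = 0.3233 x 0.02407 = 0.007782 mol; V(HCl) at equivalence = 0.007782/0.3104 = 0.02507 L.
At equivalence the base is fully converted to C6H5NH3+; total volume = 0.04914 L, so [C6H5NH3+] = 0.007782/0.04914 = 0.1584 M.
Ka(C6H5NH3+) = Kw/Kb = 1.0e-14 / 4.3 x 10^-10 = 2.33e-5.
[H^+] = sqrt(Ka x [C6H5NH3+]) = sqrt(2.33e-5 x 0.1584) = 0.00192 M.
pH = -log(0.00192) = 2.72.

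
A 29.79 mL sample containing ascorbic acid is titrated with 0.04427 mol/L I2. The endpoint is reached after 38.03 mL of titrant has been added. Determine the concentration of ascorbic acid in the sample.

0.0565 M

n(I2) = 0.04427 x 0.03803 = 0.001684 mol.
From the balanced equation, 1 mol I2 reacts with 1 mol ascorbic acid, so n(ascorbic acid) = 0.001684 x 1/1 = 0.001684 mol.
[ascorbic acid] = 0.001684 / 0.02979 L = 0.0565 M.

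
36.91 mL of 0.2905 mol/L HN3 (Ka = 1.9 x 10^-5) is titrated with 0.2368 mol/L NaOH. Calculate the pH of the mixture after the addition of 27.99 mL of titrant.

Initial n(HN3) = 0.2905 x 0.03691 = 0.01072 mol.
n(NaOH) added = 0.2368 x 0.02799 = 0.006628 mol, converting that many moles of HN3 to N3-.
Remaining n(HN3) = 0.004094 mol; n(N3-) = 0.006628 mol.
By Henderson-Hasselbalch, pH = pKa + log([A^-]/[HA]) = 4.72 + log(0.006628/0.004094) = 4.72 + (+0.21) = 4.93.

4.93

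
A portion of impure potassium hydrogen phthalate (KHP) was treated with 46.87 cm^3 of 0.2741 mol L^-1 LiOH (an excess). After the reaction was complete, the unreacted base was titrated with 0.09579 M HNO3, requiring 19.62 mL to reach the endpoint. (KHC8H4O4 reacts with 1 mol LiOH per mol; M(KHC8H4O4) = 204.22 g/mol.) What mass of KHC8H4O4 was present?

Total n(LiOH) added = 0.2741 x 0.04687 = 0.01285 mol.
n(HNO3) used = 0.09579 x 0.01962 = 0.001879 mol, which equals the excess n(LiOH).
So n(LiOH) consumed by the sample = 0.01285 - 0.001879 = 0.01097 mol.
n(KHC8H4O4) = 0.01097 / 1 = 0.01097 mol.
mass = 0.01097 mol x 204.22 g/mol = 2.24 g.

2.24 g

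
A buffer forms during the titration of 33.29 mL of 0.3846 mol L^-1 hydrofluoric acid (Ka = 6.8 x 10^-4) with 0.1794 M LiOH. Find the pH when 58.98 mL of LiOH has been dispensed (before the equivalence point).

3.85

Initial n(HF) = 0.3846 x 0.03329 = 0.01280 mol.
n(LiOH) added = 0.1794 x 0.05898 = 0.01058 mol, converting that many moles of HF to F-.
Remaining n(HF) = 0.002222 mol; n(F-) = 0.01058 mol.
By Henderson-Hasselbalch, pH = pKa + log([A^-]/[HA]) = 3.17 + log(0.01058/0.002222) = 3.17 + (+0.68) = 3.85.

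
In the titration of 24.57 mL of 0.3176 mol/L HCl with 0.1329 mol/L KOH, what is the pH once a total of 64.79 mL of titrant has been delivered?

n(acid) = 0.3176 x 0.02457 = 0.007803 mol; n(KOH) added = 0.1329 x 0.06479 = 0.008611 mol.
Base is in excess by 0.008611 - 0.007803 = 0.0008072 mol in a total volume of 0.08936 L.
[OH^-] = 0.0008072/0.08936 = 0.009033 M, so pOH = 2.04 and pH = 14.00 - 2.04 = 11.96.

11.96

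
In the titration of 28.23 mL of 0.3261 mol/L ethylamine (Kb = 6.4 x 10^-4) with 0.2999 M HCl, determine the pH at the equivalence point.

n(C2H5NH2) = 0.3261 x 0.02823 = 0.009206 mol; V(HCl) at equivalence = 0.009206/0.2999 = 0.03070 L.
At equivalence the base is fully converted to C2H5NH3+; total volume = 0.05893 L, so [C2H5NH3+] = 0.009206/0.05893 = 0.1562 M.
Ka(C2H5NH3+) = Kw/Kb = 1.0e-14 / 6.4 x 10^-4 = 1.56e-11.
[H^+] = sqrt(Ka x [C2H5NH3+]) = sqrt(1.56e-11 x 0.1562) = 1.56e-6 M.
pH = -log(1.56e-6) = 5.81.

5.81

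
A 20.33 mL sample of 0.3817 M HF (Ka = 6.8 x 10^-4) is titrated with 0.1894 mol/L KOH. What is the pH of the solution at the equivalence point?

8.13

n(HF) = 0.3817 x 0.02033 = 0.007760 mol; V(KOH) at equivalence = 0.007760/0.1894 = 0.04097 L.
At equivalence all the acid is converted to F-; total volume = 0.02033 + 0.04097 = 0.06130 L, so [F-] = 0.007760/0.06130 = 0.1266 M.
Kb = Kw/Ka = 1.0e-14 / 6.8 x 10^-4 = 1.47e-11.
[OH^-] = sqrt(Kb x [F-]) = sqrt(1.47e-11 x 0.1266) = 1.36e-6 M.
pOH = 5.87, so pH = 14.00 - 5.87 = 8.13.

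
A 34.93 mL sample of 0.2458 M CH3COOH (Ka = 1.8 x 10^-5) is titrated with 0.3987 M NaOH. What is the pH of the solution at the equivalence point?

8.96

n(CH3COOH) = 0.2458 x 0.03493 = 0.008586 mol; V(NaOH) at equivalence = 0.008586/0.3987 = 0.02153 L.
At equivalence all the acid is converted to CH3COO-; total volume = 0.03493 + 0.02153 = 0.05646 L, so [CH3COO-] = 0.008586/0.05646 = 0.1521 M.
Kb = Kw/Ka = 1.0e-14 / 1.8 x 10^-5 = 5.56e-10.
[OH^-] = sqrt(Kb x [CH3COO-]) = sqrt(5.56e-10 x 0.1521) = 9.19e-6 M.
pOH = 5.04, so pH = 14.00 - 5.04 = 8.96.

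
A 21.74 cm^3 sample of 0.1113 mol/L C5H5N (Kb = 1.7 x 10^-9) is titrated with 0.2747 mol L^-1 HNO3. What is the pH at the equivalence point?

n(C5H5N) = 0.1113 x 0.02174 = 0.002420 mol; V(HNO3) at equivalence = 0.002420/0.2747 = 0.008808 L.
At equivalence the base is fully converted to C5H5NH+; total volume = 0.03055 L, so [C5H5NH+] = 0.002420/0.03055 = 0.07921 M.
Ka(C5H5NH+) = Kw/Kb = 1.0e-14 / 1.7 x 10^-9 = 5.88e-6.
[H^+] = sqrt(Ka x [C5H5NH+]) = sqrt(5.88e-6 x 0.07921) = 0.000683 M.
pH = -log(0.000683) = 3.17.

3.17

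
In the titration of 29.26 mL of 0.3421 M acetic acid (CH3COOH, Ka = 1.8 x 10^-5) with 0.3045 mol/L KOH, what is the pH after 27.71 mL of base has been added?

Initial n(CH3COOH) = 0.3421 x 0.02926 = 0.01001 mol.
n(KOH) added = 0.3045 x 0.02771 = 0.008438 mol, converting that many moles of CH3COOH to CH3COO-.
Remaining n(CH3COOH) = 0.001572 mol; n(CH3COO-) = 0.008438 mol.
By Henderson-Hasselbalch, pH = pKa + log([A^-]/[HA]) = 4.74 + log(0.008438/0.001572) = 4.74 + (+0.73) = 5.47.

5.47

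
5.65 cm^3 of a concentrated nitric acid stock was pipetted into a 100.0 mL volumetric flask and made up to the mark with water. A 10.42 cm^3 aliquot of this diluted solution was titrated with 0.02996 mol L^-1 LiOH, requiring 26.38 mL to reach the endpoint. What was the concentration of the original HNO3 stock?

1.34 M

n(LiOH) = 0.02996 x 0.02638 = 0.0007903 mol.
n(HNO3) in the aliquot = 0.0007903 mol.
[diluted HNO3] = 0.0007903 / 0.01042 = 0.07585 M.
Dilution factor = 100.0/5.650 = 17.70, so [stock] = 0.07585 x 17.70 = 1.34 M.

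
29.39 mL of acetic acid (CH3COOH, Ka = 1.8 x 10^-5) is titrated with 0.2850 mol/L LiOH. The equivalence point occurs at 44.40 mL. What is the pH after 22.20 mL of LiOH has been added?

4.74

22.20 mL is exactly half the equivalence volume (44.40/2), i.e. the half-equivalence point.
There, n(HA) = n(A^-), so pH = pKa = -log(1.8 x 10^-5) = 4.74.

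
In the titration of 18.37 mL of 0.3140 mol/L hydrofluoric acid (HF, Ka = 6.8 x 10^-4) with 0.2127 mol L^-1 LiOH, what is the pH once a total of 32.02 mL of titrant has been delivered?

n(acid) = 0.3140 x 0.01837 = 0.005768 mol; n(LiOH) added = 0.2127 x 0.03202 = 0.006811 mol.
Base is in excess by 0.006811 - 0.005768 = 0.001042 mol in a total volume of 0.05039 L.
[OH^-] = 0.001042/0.05039 = 0.02069 M, so pOH = 1.68 and pH = 14.00 - 1.68 = 12.32.

12.32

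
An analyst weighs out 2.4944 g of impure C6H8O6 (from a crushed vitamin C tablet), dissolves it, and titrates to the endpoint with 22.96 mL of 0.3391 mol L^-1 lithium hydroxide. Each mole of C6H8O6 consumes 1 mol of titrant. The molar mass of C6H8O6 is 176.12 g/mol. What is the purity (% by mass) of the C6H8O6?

55.0%

n(LiOH) = 0.3391 x 0.02296 = 0.007786 mol.
n(C6H8O6) = 0.007786 / 1 = 0.007786 mol.
mass of C6H8O6 = 0.007786 x 176.12 = 1.371 g.
% purity = 1.371 / 2.4944 x 100 = 55.0%.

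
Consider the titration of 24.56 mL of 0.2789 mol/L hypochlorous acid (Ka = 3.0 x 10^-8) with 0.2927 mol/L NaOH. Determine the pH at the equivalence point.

10.34

n(HClO) = 0.2789 x 0.02456 = 0.006850 mol; V(NaOH) at equivalence = 0.006850/0.2927 = 0.02340 L.
At equivalence all the acid is converted to ClO-; total volume = 0.02456 + 0.02340 = 0.04796 L, so [ClO-] = 0.006850/0.04796 = 0.1428 M.
Kb = Kw/Ka = 1.0e-14 / 3.0 x 10^-8 = 3.33e-7.
[OH^-] = sqrt(Kb x [ClO-]) = sqrt(3.33e-7 x 0.1428) = 0.000218 M.
pOH = 3.66, so pH = 14.00 - 3.66 = 10.34.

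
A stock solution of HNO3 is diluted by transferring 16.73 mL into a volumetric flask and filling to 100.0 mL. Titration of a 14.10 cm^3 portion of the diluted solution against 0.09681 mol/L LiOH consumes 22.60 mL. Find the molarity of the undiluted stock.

0.927 M

n(LiOH) = 0.09681 x 0.02260 = 0.002188 mol.
n(HNO3) in the aliquot = 0.002188 mol.
[diluted HNO3] = 0.002188 / 0.01410 = 0.1552 M.
Dilution factor = 100.0/16.73 = 5.977, so [stock] = 0.1552 x 5.977 = 0.927 M.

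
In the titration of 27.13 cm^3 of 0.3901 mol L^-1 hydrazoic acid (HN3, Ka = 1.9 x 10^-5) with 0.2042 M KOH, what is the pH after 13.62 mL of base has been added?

Initial n(HN3) = 0.3901 x 0.02713 = 0.01058 mol.
n(KOH) added = 0.2042 x 0.01362 = 0.002781 mol, converting that many moles of HN3 to N3-.
Remaining n(HN3) = 0.007802 mol; n(N3-) = 0.002781 mol.
By Henderson-Hasselbalch, pH = pKa + log([A^-]/[HA]) = 4.72 + log(0.002781/0.007802) = 4.72 + (-0.45) = 4.27.

4.27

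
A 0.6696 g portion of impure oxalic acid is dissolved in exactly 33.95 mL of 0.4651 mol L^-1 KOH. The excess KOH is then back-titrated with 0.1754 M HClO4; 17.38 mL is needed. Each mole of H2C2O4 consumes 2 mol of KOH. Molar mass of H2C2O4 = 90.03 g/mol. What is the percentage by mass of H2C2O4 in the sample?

Total n(KOH) added = 0.4651 x 0.03395 = 0.01579 mol.
n(HClO4) used = 0.1754 x 0.01738 = 0.003048 mol, which equals the excess n(KOH).
So n(KOH) consumed by the sample = 0.01579 - 0.003048 = 0.01274 mol.
n(H2C2O4) = 0.01274 / 2 = 0.006371 mol.
mass H2C2O4 = 0.006371 x 90.03 = 0.5736 g, so %H2C2O4 = 0.5736/0.6696 x 100 = 85.7%.

85.7%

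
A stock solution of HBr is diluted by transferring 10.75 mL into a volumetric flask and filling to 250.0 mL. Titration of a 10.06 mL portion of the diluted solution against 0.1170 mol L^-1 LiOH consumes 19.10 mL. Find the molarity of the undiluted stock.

n(LiOH) = 0.1170 x 0.01910 = 0.002235 mol.
n(HBr) in the aliquot = 0.002235 mol.
[diluted HBr] = 0.002235 / 0.01006 = 0.2221 M.
Dilution factor = 250.0/10.75 = 23.26, so [stock] = 0.2221 x 23.26 = 5.17 M.

5.17 M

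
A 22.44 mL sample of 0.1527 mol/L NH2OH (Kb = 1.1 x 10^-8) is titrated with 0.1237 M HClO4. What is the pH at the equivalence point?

n(NH2OH) = 0.1527 x 0.02244 = 0.003427 mol; V(HClO4) at equivalence = 0.003427/0.1237 = 0.02770 L.
At equivalence the base is fully converted to NH3OH+; total volume = 0.05014 L, so [NH3OH+] = 0.003427/0.05014 = 0.06834 M.
Ka(NH3OH+) = Kw/Kb = 1.0e-14 / 1.1 x 10^-8 = 9.09e-7.
[H^+] = sqrt(Ka x [NH3OH+]) = sqrt(9.09e-7 x 0.06834) = 0.000249 M.
pH = -log(0.000249) = 3.60.

3.60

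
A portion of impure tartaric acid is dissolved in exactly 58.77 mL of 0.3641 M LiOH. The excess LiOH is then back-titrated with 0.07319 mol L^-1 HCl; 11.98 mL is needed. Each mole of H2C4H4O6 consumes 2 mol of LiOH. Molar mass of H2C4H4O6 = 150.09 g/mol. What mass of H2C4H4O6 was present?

Total n(LiOH) added = 0.3641 x 0.05877 = 0.02140 mol.
n(HCl) used = 0.07319 x 0.01198 = 0.0008768 mol, which equals the excess n(LiOH).
So n(LiOH) consumed by the sample = 0.02140 - 0.0008768 = 0.02052 mol.
n(H2C4H4O6) = 0.02052 / 2 = 0.01026 mol.
mass = 0.01026 mol x 150.09 g/mol = 1.54 g.

1.54 g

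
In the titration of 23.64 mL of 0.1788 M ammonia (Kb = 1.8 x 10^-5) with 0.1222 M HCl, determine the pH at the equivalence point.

5.20

n(NH3) = 0.1788 x 0.02364 = 0.004227 mol; V(HCl) at equivalence = 0.004227/0.1222 = 0.03459 L.
At equivalence the base is fully converted to NH4+; total volume = 0.05823 L, so [NH4+] = 0.004227/0.05823 = 0.07259 M.
Ka(NH4+) = Kw/Kb = 1.0e-14 / 1.8 x 10^-5 = 5.56e-10.
[H^+] = sqrt(Ka x [NH4+]) = sqrt(5.56e-10 x 0.07259) = 6.35e-6 M.
pH = -log(6.35e-6) = 5.20.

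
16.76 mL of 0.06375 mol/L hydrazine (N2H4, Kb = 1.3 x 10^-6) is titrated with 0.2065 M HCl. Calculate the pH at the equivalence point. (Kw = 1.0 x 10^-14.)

4.71

n(N2H4) = 0.06375 x 0.01676 = 0.001068 mol; V(HCl) at equivalence = 0.001068/0.2065 = 0.005174 L.
At equivalence the base is fully converted to N2H5+; total volume = 0.02193 L, so [N2H5+] = 0.001068/0.02193 = 0.04871 M.
Ka(N2H5+) = Kw/Kb = 1.0e-14 / 1.3 x 10^-6 = 7.69e-9.
[H^+] = sqrt(Ka x [N2H5+]) = sqrt(7.69e-9 x 0.04871) = 1.94e-5 M.
pH = -log(1.94e-5) = 4.71.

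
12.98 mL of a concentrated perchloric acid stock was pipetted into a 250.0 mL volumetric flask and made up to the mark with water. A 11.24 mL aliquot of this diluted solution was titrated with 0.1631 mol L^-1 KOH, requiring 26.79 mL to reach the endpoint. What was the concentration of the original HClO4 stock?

n(KOH) = 0.1631 x 0.02679 = 0.004369 mol.
n(HClO4) in the aliquot = 0.004369 mol.
[diluted HClO4] = 0.004369 / 0.01124 = 0.3887 M.
Dilution factor = 250.0/12.98 = 19.26, so [stock] = 0.3887 x 19.26 = 7.49 M.

7.49 M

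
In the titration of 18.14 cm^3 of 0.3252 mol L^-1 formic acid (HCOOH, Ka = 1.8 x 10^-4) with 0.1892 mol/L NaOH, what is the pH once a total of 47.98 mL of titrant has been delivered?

n(acid) = 0.3252 x 0.01814 = 0.005899 mol; n(NaOH) added = 0.1892 x 0.04798 = 0.009078 mol.
Base is in excess by 0.009078 - 0.005899 = 0.003179 mol in a total volume of 0.06612 L.
[OH^-] = 0.003179/0.06612 = 0.04807 M, so pOH = 1.32 and pH = 14.00 - 1.32 = 12.68.

12.68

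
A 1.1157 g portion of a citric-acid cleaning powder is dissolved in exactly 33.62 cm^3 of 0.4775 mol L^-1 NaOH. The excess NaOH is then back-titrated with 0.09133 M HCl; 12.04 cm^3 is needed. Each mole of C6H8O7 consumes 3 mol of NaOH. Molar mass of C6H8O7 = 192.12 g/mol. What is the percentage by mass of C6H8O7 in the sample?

Total n(NaOH) added = 0.4775 x 0.03362 = 0.01605 mol.
n(HCl) used = 0.09133 x 0.01204 = 0.001100 mol, which equals the excess n(NaOH).
So n(NaOH) consumed by the sample = 0.01605 - 0.001100 = 0.01495 mol.
n(C6H8O7) = 0.01495 / 3 = 0.004985 mol.
mass C6H8O7 = 0.004985 x 192.12 = 0.9577 g, so %C6H8O7 = 0.9577/1.1157 x 100 = 85.8%.

85.8%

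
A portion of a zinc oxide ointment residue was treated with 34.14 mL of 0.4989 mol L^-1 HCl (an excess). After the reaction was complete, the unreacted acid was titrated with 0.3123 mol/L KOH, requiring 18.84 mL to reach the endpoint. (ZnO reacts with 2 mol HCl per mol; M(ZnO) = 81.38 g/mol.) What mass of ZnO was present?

Total n(HCl) added = 0.4989 x 0.03414 = 0.01703 mol.
n(KOH) used = 0.3123 x 0.01884 = 0.005884 mol, which equals the excess n(HCl).
So n(HCl) consumed by the sample = 0.01703 - 0.005884 = 0.01115 mol.
n(ZnO) = 0.01115 / 2 = 0.005574 mol.
mass = 0.005574 mol x 81.38 g/mol = 0.454 g.

0.454 g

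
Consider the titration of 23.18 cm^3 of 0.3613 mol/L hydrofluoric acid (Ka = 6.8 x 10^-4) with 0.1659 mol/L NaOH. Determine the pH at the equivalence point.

8.11

n(HF) = 0.3613 x 0.02318 = 0.008375 mol; V(NaOH) at equivalence = 0.008375/0.1659 = 0.05048 L.
At equivalence all the acid is converted to F-; total volume = 0.02318 + 0.05048 = 0.07366 L, so [F-] = 0.008375/0.07366 = 0.1137 M.
Kb = Kw/Ka = 1.0e-14 / 6.8 x 10^-4 = 1.47e-11.
[OH^-] = sqrt(Kb x [F-]) = sqrt(1.47e-11 x 0.1137) = 1.29e-6 M.
pOH = 5.89, so pH = 14.00 - 5.89 = 8.11.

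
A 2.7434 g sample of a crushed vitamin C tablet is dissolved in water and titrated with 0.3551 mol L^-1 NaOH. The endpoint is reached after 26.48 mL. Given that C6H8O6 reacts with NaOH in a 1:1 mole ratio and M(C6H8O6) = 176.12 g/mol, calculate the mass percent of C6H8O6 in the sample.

60.4%

n(NaOH) = 0.3551 x 0.02648 = 0.009403 mol.
n(C6H8O6) = 0.009403 / 1 = 0.009403 mol.
mass of C6H8O6 = 0.009403 x 176.12 = 1.656 g.
% purity = 1.656 / 2.7434 x 100 = 60.4%.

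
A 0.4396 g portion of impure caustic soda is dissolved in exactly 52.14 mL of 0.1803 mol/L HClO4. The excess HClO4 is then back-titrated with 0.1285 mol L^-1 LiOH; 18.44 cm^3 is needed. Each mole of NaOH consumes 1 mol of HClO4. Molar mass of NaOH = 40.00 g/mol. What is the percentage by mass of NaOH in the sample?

Total n(HClO4) added = 0.1803 x 0.05214 = 0.009401 mol.
n(LiOH) used = 0.1285 x 0.01844 = 0.002370 mol, which equals the excess n(HClO4).
So n(HClO4) consumed by the sample = 0.009401 - 0.002370 = 0.007031 mol.
n(NaOH) = 0.007031 / 1 = 0.007031 mol.
mass NaOH = 0.007031 x 40.00 = 0.2813 g, so %NaOH = 0.2813/0.4396 x 100 = 64.0%.

64.0%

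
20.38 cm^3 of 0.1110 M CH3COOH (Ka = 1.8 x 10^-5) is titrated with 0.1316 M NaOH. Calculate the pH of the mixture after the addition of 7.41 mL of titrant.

4.62

Initial n(CH3COOH) = 0.1110 x 0.02038 = 0.002262 mol.
n(NaOH) added = 0.1316 x 0.007410 = 0.0009752 mol, converting that many moles of CH3COOH to CH3COO-.
Remaining n(CH3COOH) = 0.001287 mol; n(CH3COO-) = 0.0009752 mol.
By Henderson-Hasselbalch, pH = pKa + log([A^-]/[HA]) = 4.74 + log(0.0009752/0.001287) = 4.74 + (-0.12) = 4.62.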